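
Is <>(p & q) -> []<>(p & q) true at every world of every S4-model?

Not valid

Tableau for the negation ~(<>(p & q) -> []<>(p & q)):
1. ~(<>(p & q) -> []<>(p & q)), 0
2. <>(p & q), 0   [~->-rule on 1]
3. ~[]<>(p & q), 0   [~->-rule on 1]
4. p & q, 1   [<>-rule on 2: fresh world 1, 0R1]
5. p, 1   [&-rule on 4]
6. q, 1   [&-rule on 4]
7. ~<>(p & q), 2   [~[]-rule on 3: fresh world 2, 0R2]
8. ~(p & q), 2   [~<>-rule on 7 via 2R2]
9. ~q, 2   [~&-rule on 8 (branches; this branch)]
Accessibility: 0R0, 0R1, 0R2, 1R1, 2R2
The negation has an open branch (countermodel exists).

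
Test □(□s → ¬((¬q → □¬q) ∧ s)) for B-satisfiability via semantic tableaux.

Yes, satisfiable

1. □(□s → ¬((¬q → □¬q) ∧ s)), 0
2. □s → ¬((¬q → □¬q) ∧ s), 0   [□-rule on 1 via 0R0]
3. ¬((¬q → □¬q) ∧ s), 0   [→-rule on 2 (branches; this branch)]
4. ¬s, 0   [¬∧-rule on 3 (branches; this branch)]
Accessibility: 0R0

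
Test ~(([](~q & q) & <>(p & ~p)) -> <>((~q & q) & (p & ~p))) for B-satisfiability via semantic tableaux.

1. ~(([](~q & q) & <>(p & ~p)) -> <>((~q & q) & (p & ~p))), w0
2. [](~q & q) & <>(p & ~p), w0
3. ~<>((~q & q) & (p & ~p)), w0
4. [](~q & q), w0
5. <>(p & ~p), w0
6. ~((~q & q) & (p & ~p)), w0
7. ~q & q, w0
8. ~q, w0
9. q, w0
Accessibility: w0Rw0
Branch closes: q and ~q both at w0.
(One branch shown.) All branches close.

Unsatisfiable (every branch closes)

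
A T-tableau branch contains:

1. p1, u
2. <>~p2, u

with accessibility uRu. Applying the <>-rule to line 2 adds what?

a fresh world v with uRv, and ~p2 at v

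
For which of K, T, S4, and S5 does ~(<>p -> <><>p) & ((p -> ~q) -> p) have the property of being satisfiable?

T-tableau for the formula:
1. ~(<>p -> <><>p) & ((p -> ~q) -> p), u
2. ~(<>p -> <><>p), u   [&-rule on 1]
3. (p -> ~q) -> p, u   [&-rule on 1]
4. <>p, u   [~->-rule on 2]
5. ~<><>p, u   [~->-rule on 2]
6. ~<>p, u   [~<>-rule on 5 via uRu]
7. ~p, u   [~<>-rule on 6 via uRu]
8. ~(p -> ~q), u   [->-rule on 3 (branches; this branch)]
9. p, u   [~->-rule on 8]
10. q, u   [~->-rule on 8]
Accessibility: uRu
Branch closes: p and ~p both at u.
Every branch closes (one shown): unsatisfiable in T, hence also in S4, S5 (every S4/S5-frame is a T-frame).
K-tableau for the formula:
1. ~(<>p -> <><>p) & ((p -> ~q) -> p), u
2. ~(<>p -> <><>p), u   [&-rule on 1]
3. (p -> ~q) -> p, u   [&-rule on 1]
4. <>p, u   [~->-rule on 2]
5. ~<><>p, u   [~->-rule on 2]
6. p, u   [->-rule on 3 (branches; this branch)]
7. p, v   [<>-rule on 4: fresh world v, uRv]
8. ~<>p, v   [~<>-rule on 5 via uRv]
Accessibility: uRv
Complete open branch: satisfiable in K.

K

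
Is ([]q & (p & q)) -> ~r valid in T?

Tableau for the negation ~(([]q & (p & q)) -> ~r):
1. ~(([]q & (p & q)) -> ~r), w0
2. []q & (p & q), w0
3. r, w0
4. []q, w0
5. p & q, w0
6. p, w0
7. q, w0
Accessibility: w0Rw0
The negation has an open branch (countermodel exists).

Not valid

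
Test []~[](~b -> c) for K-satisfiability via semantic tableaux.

Yes, satisfiable

1. []~[](~b -> c), u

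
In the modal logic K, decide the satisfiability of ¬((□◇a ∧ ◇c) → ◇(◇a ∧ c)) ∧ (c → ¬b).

1. ¬((□◇a ∧ ◇c) → ◇(◇a ∧ c)) ∧ (c → ¬b), u
2. ¬((□◇a ∧ ◇c) → ◇(◇a ∧ c)), u   [∧-rule on 1]
3. c → ¬b, u   [∧-rule on 1]
4. □◇a ∧ ◇c, u   [¬→-rule on 2]
5. ¬◇(◇a ∧ c), u   [¬→-rule on 2]
6. □◇a, u   [∧-rule on 4]
7. ◇c, u   [∧-rule on 4]
8. ¬b, u   [→-rule on 3 (branches; this branch)]
9. c, v   [◇-rule on 7: fresh world v, uRv]
10. ¬(◇a ∧ c), v   [¬◇-rule on 5 via uRv]
11. ◇a, v   [□-rule on 6 via uRv]
12. ¬◇a, v   [¬∧-rule on 10 (branches; this branch)]
13. a, w   [◇-rule on 11: fresh world w, vRw]
14. ¬a, w   [¬◇-rule on 12 via vRw]
Accessibility: uRv, vRw
Branch closes: a and ¬a both at w.
Every branch closes; the branch above is one of them.

No, unsatisfiable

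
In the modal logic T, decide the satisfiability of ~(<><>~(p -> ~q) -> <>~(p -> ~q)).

Yes, satisfiable

1. ~(<><>~(p -> ~q) -> <>~(p -> ~q)), 0
2. <><>~(p -> ~q), 0
3. ~<>~(p -> ~q), 0
4. p -> ~q, 0
5. ~q, 0
6. <>~(p -> ~q), 1
7. p -> ~q, 1
8. ~q, 1
9. ~(p -> ~q), 2
10. p, 2
11. q, 2
Accessibility: 0R0, 0R1, 1R1, 1R2, 2R2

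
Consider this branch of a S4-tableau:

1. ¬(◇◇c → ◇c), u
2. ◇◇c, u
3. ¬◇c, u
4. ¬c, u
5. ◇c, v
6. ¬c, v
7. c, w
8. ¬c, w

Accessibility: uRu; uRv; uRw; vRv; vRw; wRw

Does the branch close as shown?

Closed

Both c and ¬c appear at w.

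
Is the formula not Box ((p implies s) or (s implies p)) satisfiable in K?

1. not Box ((p implies s) or (s implies p)), u
2. not ((p implies s) or (s implies p)), v   [neg-Box-rule on 1: fresh world v, uRv]
3. not (p implies s), v   [neg-or-rule on 2]
4. not (s implies p), v   [neg-or-rule on 2]
5. p, v   [neg-implies-rule on 3]
6. not s, v   [neg-implies-rule on 3]
7. s, v   [neg-implies-rule on 4]
8. not p, v   [neg-implies-rule on 4]
Accessibility: uRv
Branch closes: s and not s both at v.
All branches of the tableau close; one closing branch shown above.

No, unsatisfiable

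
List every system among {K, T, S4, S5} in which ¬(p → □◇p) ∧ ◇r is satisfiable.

S5-tableau for the formula:
1. ¬(p → □◇p) ∧ ◇r, u
2. ¬(p → □◇p), u
3. ◇r, u
4. p, u
5. ¬□◇p, u
6. r, v
7. ¬◇p, w
8. ¬p, u
Accessibility: uRu, uRv, uRw, vRu, vRv, vRw, wRu, wRv, wRw
Branch closes: p and ¬p both at u.
Every branch closes (one shown): unsatisfiable in S5.
S4-tableau for the formula:
1. ¬(p → □◇p) ∧ ◇r, u
2. ¬(p → □◇p), u
3. ◇r, u
4. p, u
5. ¬□◇p, u
6. r, v
7. ¬◇p, w
8. ¬p, w
Accessibility: uRu, uRv, uRw, vRv, wRw
Complete open branch: satisfiable in S4, hence also in K, T (this S4-model is also a K-model and a T-model).

K, T, S4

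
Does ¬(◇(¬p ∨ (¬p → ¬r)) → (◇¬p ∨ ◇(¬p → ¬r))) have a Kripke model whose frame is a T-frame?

Unsatisfiable

1. ¬(◇(¬p ∨ (¬p → ¬r)) → (◇¬p ∨ ◇(¬p → ¬r))), 0
2. ◇(¬p ∨ (¬p → ¬r)), 0
3. ¬(◇¬p ∨ ◇(¬p → ¬r)), 0
4. ¬◇¬p, 0
5. ¬◇(¬p → ¬r), 0
6. p, 0
7. ¬(¬p → ¬r), 0
8. ¬p, 0
9. r, 0
Accessibility: 0R0
Branch closes: p and ¬p both at 0.
Every branch closes; the branch above is one of them.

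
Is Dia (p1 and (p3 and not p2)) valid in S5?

Tableau for the negation not Dia (p1 and (p3 and not p2)):
1. not Dia (p1 and (p3 and not p2)), u
2. not (p1 and (p3 and not p2)), u
3. not (p3 and not p2), u
4. p2, u
Accessibility: uRu
The negation has an open branch (countermodel exists).

No, not valid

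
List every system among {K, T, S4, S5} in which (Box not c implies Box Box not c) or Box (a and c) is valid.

T-tableau for the negation not ((Box not c implies Box Box not c) or Box (a and c)):
1. not ((Box not c implies Box Box not c) or Box (a and c)), u
2. not (Box not c implies Box Box not c), u
3. not Box (a and c), u
4. Box not c, u
5. not Box Box not c, u
6. not c, u
7. not (a and c), v
8. not c, v
9. not Box not c, w
10. not c, w
11. c, x
Accessibility: uRu, uRv, uRw, vRv, wRw, wRx, xRx
Complete open branch: countermodel on a T-frame, so not valid in T, nor in K (the same frame is also a K-frame).
S4-tableau for the negation not ((Box not c implies Box Box not c) or Box (a and c)):
1. not ((Box not c implies Box Box not c) or Box (a and c)), u
2. not (Box not c implies Box Box not c), u
3. not Box (a and c), u
4. Box not c, u
5. not Box Box not c, u
6. not c, u
7. not (a and c), v
8. not c, v
9. not Box not c, w
10. not c, w
11. c, x
12. not c, x
Accessibility: uRu, uRv, uRw, uRx, vRv, wRw, wRx, xRx
Branch closes: c and not c both at x.
Every branch closes (one shown): valid in S4, hence also in S5 (every theorem of S4 is a theorem of S5).

S4, S5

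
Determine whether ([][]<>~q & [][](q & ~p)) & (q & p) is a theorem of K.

Not valid

Tableau for the negation ~(([][]<>~q & [][](q & ~p)) & (q & p)):
1. ~(([][]<>~q & [][](q & ~p)) & (q & p)), 0
2. ~(q & p), 0
3. ~p, 0
The negation has an open branch (countermodel exists).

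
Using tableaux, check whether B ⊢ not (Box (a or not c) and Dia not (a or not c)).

Valid

Tableau for the negation Box (a or not c) and Dia not (a or not c):
1. Box (a or not c) and Dia not (a or not c), u
2. Box (a or not c), u
3. Dia not (a or not c), u
4. a or not c, u
5. not c, u
6. not (a or not c), v
7. not a, v
8. c, v
9. a or not c, v
10. not c, v
Accessibility: uRu, uRv, vRu, vRv
Branch closes: c and not c both at v.
Every branch of the negation's tableau closes; the branch above is one of them.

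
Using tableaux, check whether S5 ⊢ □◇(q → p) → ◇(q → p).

Valid

Tableau for the negation ¬(□◇(q → p) → ◇(q → p)):
1. ¬(□◇(q → p) → ◇(q → p)), 0
2. □◇(q → p), 0   [¬→-rule on 1]
3. ¬◇(q → p), 0   [¬→-rule on 1]
4. ◇(q → p), 0   [□-rule on 2 via 0R0]
5. ¬(q → p), 0   [¬◇-rule on 3 via 0R0]
6. q, 0   [¬→-rule on 5]
7. ¬p, 0   [¬→-rule on 5]
8. q → p, 1   [◇-rule on 4: fresh world 1, 0R1]
9. ◇(q → p), 1   [□-rule on 2 via 0R1]
10. ¬(q → p), 1   [¬◇-rule on 3 via 0R1]
11. q, 1   [¬→-rule on 10]
12. ¬p, 1   [¬→-rule on 10]
13. p, 1   [→-rule on 8 (branches; this branch)]
Accessibility: 0R0, 0R1, 1R0, 1R1
Branch closes: p and ¬p both at 1.
Every branch of the negation's tableau closes; the branch above is one of them.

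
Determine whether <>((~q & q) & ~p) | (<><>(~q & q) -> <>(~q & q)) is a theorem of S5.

Tableau for the negation ~(<>((~q & q) & ~p) | (<><>(~q & q) -> <>(~q & q))):
1. ~(<>((~q & q) & ~p) | (<><>(~q & q) -> <>(~q & q))), 0
2. ~<>((~q & q) & ~p), 0
3. ~(<><>(~q & q) -> <>(~q & q)), 0
4. <><>(~q & q), 0
5. ~<>(~q & q), 0
6. ~((~q & q) & ~p), 0
7. ~(~q & q), 0
8. p, 0
9. ~q, 0
10. <>(~q & q), 1
11. ~((~q & q) & ~p), 1
12. ~(~q & q), 1
13. p, 1
14. ~q, 1
15. ~q & q, 2
16. ~q, 2
17. q, 2
Accessibility: 0R0, 0R1, 0R2, 1R0, 1R1, 1R2, 2R0, 2R1, 2R2
Branch closes: q and ~q both at 2.
All branches of the negation close; one closing branch shown above.

Valid in S5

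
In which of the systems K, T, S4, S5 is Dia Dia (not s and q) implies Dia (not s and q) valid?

T-tableau for the negation not (Dia Dia (not s and q) implies Dia (not s and q)):
1. not (Dia Dia (not s and q) implies Dia (not s and q)), u
2. Dia Dia (not s and q), u   [neg-implies-rule on 1]
3. not Dia (not s and q), u   [neg-implies-rule on 1]
4. not (not s and q), u   [neg-Dia-rule on 3 via uRu]
5. not q, u   [neg-and-rule on 4 (branches; this branch)]
6. Dia (not s and q), v   [Dia-rule on 2: fresh world v, uRv]
7. not (not s and q), v   [neg-Dia-rule on 3 via uRv]
8. not q, v   [neg-and-rule on 7 (branches; this branch)]
9. not s and q, w   [Dia-rule on 6: fresh world w, vRw]
10. not s, w   [and-rule on 9]
11. q, w   [and-rule on 9]
Accessibility: uRu, uRv, vRv, vRw, wRw
Complete open branch: countermodel on a T-frame, so not valid in T, nor in K (the same frame is also a K-frame).
S4-tableau for the negation not (Dia Dia (not s and q) implies Dia (not s and q)):
1. not (Dia Dia (not s and q) implies Dia (not s and q)), u
2. Dia Dia (not s and q), u   [neg-implies-rule on 1]
3. not Dia (not s and q), u   [neg-implies-rule on 1]
4. not (not s and q), u   [neg-Dia-rule on 3 via uRu]
5. not q, u   [neg-and-rule on 4 (branches; this branch)]
6. Dia (not s and q), v   [Dia-rule on 2: fresh world v, uRv]
7. not (not s and q), v   [neg-Dia-rule on 3 via uRv]
8. not q, v   [neg-and-rule on 7 (branches; this branch)]
9. not s and q, w   [Dia-rule on 6: fresh world w, vRw]
10. not s, w   [and-rule on 9]
11. q, w   [and-rule on 9]
12. not (not s and q), w   [neg-Dia-rule on 3 via uRw]
13. not q, w   [neg-and-rule on 12 (branches; this branch)]
Accessibility: uRu, uRv, uRw, vRv, vRw, wRw
Branch closes: q and not q both at w.
Every branch closes (one shown): valid in S4, hence also in S5 (every theorem of S4 is a theorem of S5).

S4, S5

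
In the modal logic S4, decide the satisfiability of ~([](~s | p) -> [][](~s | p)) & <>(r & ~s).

1. ~([](~s | p) -> [][](~s | p)) & <>(r & ~s), 0
2. ~([](~s | p) -> [][](~s | p)), 0
3. <>(r & ~s), 0
4. [](~s | p), 0
5. ~[][](~s | p), 0
6. ~s | p, 0
7. p, 0
8. r & ~s, 1
9. r, 1
10. ~s, 1
11. ~s | p, 1
12. p, 1
13. ~[](~s | p), 2
14. ~s | p, 2
15. p, 2
16. ~(~s | p), 3
17. s, 3
18. ~p, 3
19. ~s | p, 3
20. p, 3
Accessibility: 0R0, 0R1, 0R2, 0R3, 1R1, 2R2, 2R3, 3R3
Branch closes: p and ~p both at 3.
All branches of the tableau close; one closing branch shown above.

Unsatisfiable (every branch closes)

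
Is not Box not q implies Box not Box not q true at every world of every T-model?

No, not valid

Tableau for the negation not (not Box not q implies Box not Box not q):
1. not (not Box not q implies Box not Box not q), w0
2. not Box not q, w0   [neg-implies-rule on 1]
3. not Box not Box not q, w0   [neg-implies-rule on 1]
4. q, w1   [neg-Box-rule on 2: fresh world w1, w0Rw1]
5. Box not q, w2   [neg-Box-rule on 3: fresh world w2, w0Rw2]
6. not q, w2   [Box-rule on 5 via w2Rw2]
Accessibility: w0Rw0, w0Rw1, w0Rw2, w1Rw1, w2Rw2
The negation has an open branch (countermodel exists).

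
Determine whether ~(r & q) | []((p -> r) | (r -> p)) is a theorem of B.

Tableau for the negation ~(~(r & q) | []((p -> r) | (r -> p))):
1. ~(~(r & q) | []((p -> r) | (r -> p))), u
2. r & q, u
3. ~[]((p -> r) | (r -> p)), u
4. r, u
5. q, u
6. ~((p -> r) | (r -> p)), v
7. ~(p -> r), v
8. ~(r -> p), v
9. p, v
10. ~r, v
11. r, v
12. ~p, v
Accessibility: uRu, uRv, vRu, vRv
Branch closes: r and ~r both at v.
Every branch of the negation's tableau closes; the branch above is one of them.

Valid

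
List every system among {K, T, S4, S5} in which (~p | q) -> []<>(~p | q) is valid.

S5

S5-tableau for the negation ~((~p | q) -> []<>(~p | q)):
1. ~((~p | q) -> []<>(~p | q)), w0
2. ~p | q, w0
3. ~[]<>(~p | q), w0
4. q, w0
5. ~<>(~p | q), w1
6. ~(~p | q), w0
7. p, w0
8. ~q, w0
Accessibility: w0Rw0, w0Rw1, w1Rw0, w1Rw1
Branch closes: q and ~q both at w0.
Every branch closes (one shown): valid in S5.
S4-tableau for the negation ~((~p | q) -> []<>(~p | q)):
1. ~((~p | q) -> []<>(~p | q)), w0
2. ~p | q, w0
3. ~[]<>(~p | q), w0
4. q, w0
5. ~<>(~p | q), w1
6. ~(~p | q), w1
7. p, w1
8. ~q, w1
Accessibility: w0Rw0, w0Rw1, w1Rw1
Complete open branch: countermodel on an S4-frame, so not valid in S4, nor in K, T (the same frame is also a K-frame and a T-frame).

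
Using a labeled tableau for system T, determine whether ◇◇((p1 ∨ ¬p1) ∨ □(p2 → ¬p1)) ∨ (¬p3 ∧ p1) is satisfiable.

1. ◇◇((p1 ∨ ¬p1) ∨ □(p2 → ¬p1)) ∨ (¬p3 ∧ p1), w0
2. ¬p3 ∧ p1, w0
3. ¬p3, w0
4. p1, w0
Accessibility: w0Rw0

Satisfiable (open branch found)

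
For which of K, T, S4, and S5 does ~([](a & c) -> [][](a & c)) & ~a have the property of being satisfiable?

K

K-tableau for the formula:
1. ~([](a & c) -> [][](a & c)) & ~a, 0
2. ~([](a & c) -> [][](a & c)), 0
3. ~a, 0
4. [](a & c), 0
5. ~[][](a & c), 0
6. ~[](a & c), 1
7. a & c, 1
8. a, 1
9. c, 1
10. ~(a & c), 2
11. ~c, 2
Accessibility: 0R1, 1R2
Complete open branch: satisfiable in K.
T-tableau for the formula:
1. ~([](a & c) -> [][](a & c)) & ~a, 0
2. ~([](a & c) -> [][](a & c)), 0
3. ~a, 0
4. [](a & c), 0
5. ~[][](a & c), 0
6. a & c, 0
7. a, 0
8. c, 0
Accessibility: 0R0
Branch closes: a and ~a both at 0.
Every branch closes (one shown): unsatisfiable in T, hence also in S4, S5 (every S4/S5-frame is a T-frame).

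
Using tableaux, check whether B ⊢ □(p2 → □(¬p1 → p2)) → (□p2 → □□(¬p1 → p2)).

Tableau for the negation ¬(□(p2 → □(¬p1 → p2)) → (□p2 → □□(¬p1 → p2))):
1. ¬(□(p2 → □(¬p1 → p2)) → (□p2 → □□(¬p1 → p2))), 0
2. □(p2 → □(¬p1 → p2)), 0
3. ¬(□p2 → □□(¬p1 → p2)), 0
4. □p2, 0
5. ¬□□(¬p1 → p2), 0
6. p2 → □(¬p1 → p2), 0
7. p2, 0
8. □(¬p1 → p2), 0
9. ¬p1 → p2, 0
10. ¬□(¬p1 → p2), 1
11. p2 → □(¬p1 → p2), 1
12. p2, 1
13. ¬p1 → p2, 1
14. □(¬p1 → p2), 1
15. ¬(¬p1 → p2), 2
16. ¬p1, 2
17. ¬p2, 2
18. ¬p1 → p2, 2
19. p2, 2
Accessibility: 0R0, 0R1, 1R0, 1R1, 1R2, 2R1, 2R2
Branch closes: p2 and ¬p2 both at 2.
Every branch of the negation's tableau closes; the branch above is one of them.

Valid in B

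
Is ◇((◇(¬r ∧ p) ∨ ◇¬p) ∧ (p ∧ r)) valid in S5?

Tableau for the negation ¬◇((◇(¬r ∧ p) ∨ ◇¬p) ∧ (p ∧ r)):
1. ¬◇((◇(¬r ∧ p) ∨ ◇¬p) ∧ (p ∧ r)), u
2. ¬((◇(¬r ∧ p) ∨ ◇¬p) ∧ (p ∧ r)), u
3. ¬(p ∧ r), u
4. ¬r, u
Accessibility: uRu
The negation has an open branch (countermodel exists).

Invalid (countermodel exists)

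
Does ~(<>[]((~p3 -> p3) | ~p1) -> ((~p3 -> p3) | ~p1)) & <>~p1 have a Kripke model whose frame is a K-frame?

Yes, satisfiable

1. ~(<>[]((~p3 -> p3) | ~p1) -> ((~p3 -> p3) | ~p1)) & <>~p1, u
2. ~(<>[]((~p3 -> p3) | ~p1) -> ((~p3 -> p3) | ~p1)), u   [&-rule on 1]
3. <>~p1, u   [&-rule on 1]
4. <>[]((~p3 -> p3) | ~p1), u   [~->-rule on 2]
5. ~((~p3 -> p3) | ~p1), u   [~->-rule on 2]
6. ~(~p3 -> p3), u   [~|-rule on 5]
7. p1, u   [~|-rule on 5]
8. ~p3, u   [~->-rule on 6]
9. ~p1, v   [<>-rule on 3: fresh world v, uRv]
10. []((~p3 -> p3) | ~p1), w   [<>-rule on 4: fresh world w, uRw]
Accessibility: uRv, uRw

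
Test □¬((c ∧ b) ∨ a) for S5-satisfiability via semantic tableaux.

1. □¬((c ∧ b) ∨ a), w0
2. ¬((c ∧ b) ∨ a), w0
3. ¬(c ∧ b), w0
4. ¬a, w0
5. ¬b, w0
Accessibility: w0Rw0

Satisfiable (open branch found)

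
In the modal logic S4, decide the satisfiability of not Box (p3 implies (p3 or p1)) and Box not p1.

Unsatisfiable (every branch closes)

1. not Box (p3 implies (p3 or p1)) and Box not p1, u
2. not Box (p3 implies (p3 or p1)), u
3. Box not p1, u
4. not p1, u
5. not (p3 implies (p3 or p1)), v
6. p3, v
7. not (p3 or p1), v
8. not p3, v
9. not p1, v
Accessibility: uRu, uRv, vRv
Branch closes: p3 and not p3 both at v.
All branches of the tableau close; one closing branch shown above.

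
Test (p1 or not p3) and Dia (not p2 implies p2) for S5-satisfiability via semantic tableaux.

1. (p1 or not p3) and Dia (not p2 implies p2), u
2. p1 or not p3, u
3. Dia (not p2 implies p2), u
4. not p3, u
5. not p2 implies p2, v
6. p2, v
Accessibility: uRu, uRv, vRu, vRv

Satisfiable (open branch found)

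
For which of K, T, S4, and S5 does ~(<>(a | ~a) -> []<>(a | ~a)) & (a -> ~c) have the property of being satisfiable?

T-tableau for the formula:
1. ~(<>(a | ~a) -> []<>(a | ~a)) & (a -> ~c), w0
2. ~(<>(a | ~a) -> []<>(a | ~a)), w0
3. a -> ~c, w0
4. <>(a | ~a), w0
5. ~[]<>(a | ~a), w0
6. ~c, w0
7. a | ~a, w1
8. ~a, w1
9. ~<>(a | ~a), w2
10. ~(a | ~a), w2
11. ~a, w2
12. a, w2
Accessibility: w0Rw0, w0Rw1, w0Rw2, w1Rw1, w2Rw2
Branch closes: a and ~a both at w2.
Every branch closes (one shown): unsatisfiable in T, hence also in S4, S5 (every S4/S5-frame is a T-frame).
K-tableau for the formula:
1. ~(<>(a | ~a) -> []<>(a | ~a)) & (a -> ~c), w0
2. ~(<>(a | ~a) -> []<>(a | ~a)), w0
3. a -> ~c, w0
4. <>(a | ~a), w0
5. ~[]<>(a | ~a), w0
6. ~c, w0
7. a | ~a, w1
8. ~a, w1
9. ~<>(a | ~a), w2
Accessibility: w0Rw1, w0Rw2
Complete open branch: satisfiable in K.

K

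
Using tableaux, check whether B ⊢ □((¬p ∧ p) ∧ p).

Tableau for the negation ¬□((¬p ∧ p) ∧ p):
1. ¬□((¬p ∧ p) ∧ p), u
2. ¬((¬p ∧ p) ∧ p), v
3. ¬p, v
Accessibility: uRu, uRv, vRu, vRv
The negation has an open branch (countermodel exists).

No, not valid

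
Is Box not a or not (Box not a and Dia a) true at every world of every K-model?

Tableau for the negation not (Box not a or not (Box not a and Dia a)):
1. not (Box not a or not (Box not a and Dia a)), 0
2. not Box not a, 0   [neg-or-rule on 1]
3. Box not a and Dia a, 0   [neg-or-rule on 1]
4. Box not a, 0   [and-rule on 3]
5. Dia a, 0   [and-rule on 3]
6. a, 1   [neg-Box-rule on 2: fresh world 1, 0R1]
7. not a, 1   [Box-rule on 4 via 0R1]
Accessibility: 0R1
Branch closes: a and not a both at 1.
Every branch of the negation's tableau closes; the branch above is one of them.

Valid in K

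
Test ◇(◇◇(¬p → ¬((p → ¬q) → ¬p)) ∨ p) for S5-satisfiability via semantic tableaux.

Satisfiable (open branch found)

1. ◇(◇◇(¬p → ¬((p → ¬q) → ¬p)) ∨ p), u
2. ◇◇(¬p → ¬((p → ¬q) → ¬p)) ∨ p, v
3. p, v
Accessibility: uRu, uRv, vRu, vRv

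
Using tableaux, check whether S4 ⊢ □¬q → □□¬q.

Valid

Tableau for the negation ¬(□¬q → □□¬q):
1. ¬(□¬q → □□¬q), u
2. □¬q, u
3. ¬□□¬q, u
4. ¬q, u
5. ¬□¬q, v
6. ¬q, v
7. q, w
8. ¬q, w
Accessibility: uRu, uRv, uRw, vRv, vRw, wRw
Branch closes: q and ¬q both at w.
Every branch of the negation's tableau closes; the branch above is one of them.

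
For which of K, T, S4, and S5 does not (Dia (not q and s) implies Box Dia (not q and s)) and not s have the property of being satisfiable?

S4-tableau for the formula:
1. not (Dia (not q and s) implies Box Dia (not q and s)) and not s, 0
2. not (Dia (not q and s) implies Box Dia (not q and s)), 0
3. not s, 0
4. Dia (not q and s), 0
5. not Box Dia (not q and s), 0
6. not q and s, 1
7. not q, 1
8. s, 1
9. not Dia (not q and s), 2
10. not (not q and s), 2
11. not s, 2
Accessibility: 0R0, 0R1, 0R2, 1R1, 2R2
Complete open branch: satisfiable in S4, hence also in K, T (this S4-model is also a K-model and a T-model).
S5-tableau for the formula:
1. not (Dia (not q and s) implies Box Dia (not q and s)) and not s, 0
2. not (Dia (not q and s) implies Box Dia (not q and s)), 0
3. not s, 0
4. Dia (not q and s), 0
5. not Box Dia (not q and s), 0
6. not q and s, 1
7. not q, 1
8. s, 1
9. not Dia (not q and s), 2
10. not (not q and s), 0
11. not (not q and s), 1
12. not (not q and s), 2
13. not s, 1
Accessibility: 0R0, 0R1, 0R2, 1R0, 1R1, 1R2, 2R0, 2R1, 2R2
Branch closes: s and not s both at 1.
Every branch closes (one shown): unsatisfiable in S5.

K, T, S4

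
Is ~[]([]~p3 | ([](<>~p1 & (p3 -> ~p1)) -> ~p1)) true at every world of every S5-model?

Tableau for the negation []([]~p3 | ([](<>~p1 & (p3 -> ~p1)) -> ~p1)):
1. []([]~p3 | ([](<>~p1 & (p3 -> ~p1)) -> ~p1)), u
2. []~p3 | ([](<>~p1 & (p3 -> ~p1)) -> ~p1), u
3. [](<>~p1 & (p3 -> ~p1)) -> ~p1, u
4. ~p1, u
Accessibility: uRu
The negation has an open branch (countermodel exists).

Invalid (countermodel exists)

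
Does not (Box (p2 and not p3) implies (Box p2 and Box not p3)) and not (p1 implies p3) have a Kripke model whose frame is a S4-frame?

No, unsatisfiable

1. not (Box (p2 and not p3) implies (Box p2 and Box not p3)) and not (p1 implies p3), 0
2. not (Box (p2 and not p3) implies (Box p2 and Box not p3)), 0   [and-rule on 1]
3. not (p1 implies p3), 0   [and-rule on 1]
4. Box (p2 and not p3), 0   [neg-implies-rule on 2]
5. not (Box p2 and Box not p3), 0   [neg-implies-rule on 2]
6. p1, 0   [neg-implies-rule on 3]
7. not p3, 0   [neg-implies-rule on 3]
8. p2 and not p3, 0   [Box-rule on 4 via 0R0]
9. p2, 0   [and-rule on 8]
10. not Box not p3, 0   [neg-and-rule on 5 (branches; this branch)]
11. p3, 1   [neg-Box-rule on 10: fresh world 1, 0R1]
12. p2 and not p3, 1   [Box-rule on 4 via 0R1]
13. p2, 1   [and-rule on 12]
14. not p3, 1   [and-rule on 12]
Accessibility: 0R0, 0R1, 1R1
Branch closes: p3 and not p3 both at 1.
All branches of the tableau close; one closing branch shown above.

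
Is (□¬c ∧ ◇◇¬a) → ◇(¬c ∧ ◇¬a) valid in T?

Tableau for the negation ¬((□¬c ∧ ◇◇¬a) → ◇(¬c ∧ ◇¬a)):
1. ¬((□¬c ∧ ◇◇¬a) → ◇(¬c ∧ ◇¬a)), u
2. □¬c ∧ ◇◇¬a, u
3. ¬◇(¬c ∧ ◇¬a), u
4. □¬c, u
5. ◇◇¬a, u
6. ¬(¬c ∧ ◇¬a), u
7. ¬c, u
8. ¬◇¬a, u
9. a, u
10. ◇¬a, v
11. ¬(¬c ∧ ◇¬a), v
12. ¬c, v
13. a, v
14. ¬◇¬a, v
15. ¬a, w
16. a, w
Accessibility: uRu, uRv, vRv, vRw, wRw
Branch closes: a and ¬a both at w.
All branches of the negation close; one closing branch shown above.

Valid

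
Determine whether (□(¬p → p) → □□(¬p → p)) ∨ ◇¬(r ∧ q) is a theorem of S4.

Yes, valid

Tableau for the negation ¬((□(¬p → p) → □□(¬p → p)) ∨ ◇¬(r ∧ q)):
1. ¬((□(¬p → p) → □□(¬p → p)) ∨ ◇¬(r ∧ q)), w0
2. ¬(□(¬p → p) → □□(¬p → p)), w0   [¬∨-rule on 1]
3. ¬◇¬(r ∧ q), w0   [¬∨-rule on 1]
4. □(¬p → p), w0   [¬→-rule on 2]
5. ¬□□(¬p → p), w0   [¬→-rule on 2]
6. r ∧ q, w0   [¬◇-rule on 3 via w0Rw0]
7. r, w0   [∧-rule on 6]
8. q, w0   [∧-rule on 6]
9. ¬p → p, w0   [□-rule on 4 via w0Rw0]
10. p, w0   [→-rule on 9 (branches; this branch)]
11. ¬□(¬p → p), w1   [¬□-rule on 5: fresh world w1, w0Rw1]
12. r ∧ q, w1   [¬◇-rule on 3 via w0Rw1]
13. r, w1   [∧-rule on 12]
14. q, w1   [∧-rule on 12]
15. ¬p → p, w1   [□-rule on 4 via w0Rw1]
16. p, w1   [→-rule on 15 (branches; this branch)]
17. ¬(¬p → p), w2   [¬□-rule on 11: fresh world w2, w1Rw2]
18. ¬p, w2   [¬→-rule on 17]
19. r ∧ q, w2   [¬◇-rule on 3 via w0Rw2]
20. r, w2   [∧-rule on 19]
21. q, w2   [∧-rule on 19]
22. ¬p → p, w2   [□-rule on 4 via w0Rw2]
23. p, w2   [→-rule on 22 (branches; this branch)]
Accessibility: w0Rw0, w0Rw1, w0Rw2, w1Rw1, w1Rw2, w2Rw2
Branch closes: p and ¬p both at w2.
Every branch of the negation's tableau closes; the branch above is one of them.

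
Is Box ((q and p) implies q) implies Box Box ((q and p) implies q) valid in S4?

Yes, valid

Tableau for the negation not (Box ((q and p) implies q) implies Box Box ((q and p) implies q)):
1. not (Box ((q and p) implies q) implies Box Box ((q and p) implies q)), 0
2. Box ((q and p) implies q), 0   [neg-implies-rule on 1]
3. not Box Box ((q and p) implies q), 0   [neg-implies-rule on 1]
4. (q and p) implies q, 0   [Box-rule on 2 via 0R0]
5. not (q and p), 0   [implies-rule on 4 (branches; this branch)]
6. not p, 0   [neg-and-rule on 5 (branches; this branch)]
7. not Box ((q and p) implies q), 1   [neg-Box-rule on 3: fresh world 1, 0R1]
8. (q and p) implies q, 1   [Box-rule on 2 via 0R1]
9. not (q and p), 1   [implies-rule on 8 (branches; this branch)]
10. not p, 1   [neg-and-rule on 9 (branches; this branch)]
11. not ((q and p) implies q), 2   [neg-Box-rule on 7: fresh world 2, 1R2]
12. q and p, 2   [neg-implies-rule on 11]
13. not q, 2   [neg-implies-rule on 11]
14. q, 2   [and-rule on 12]
15. p, 2   [and-rule on 12]
Accessibility: 0R0, 0R1, 0R2, 1R1, 1R2, 2R2
Branch closes: q and not q both at 2.
All branches of the negation close; one closing branch shown above.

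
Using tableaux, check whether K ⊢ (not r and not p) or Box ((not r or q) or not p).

Tableau for the negation not ((not r and not p) or Box ((not r or q) or not p)):
1. not ((not r and not p) or Box ((not r or q) or not p)), u
2. not (not r and not p), u   [neg-or-rule on 1]
3. not Box ((not r or q) or not p), u   [neg-or-rule on 1]
4. p, u   [neg-and-rule on 2 (branches; this branch)]
5. not ((not r or q) or not p), v   [neg-Box-rule on 3: fresh world v, uRv]
6. not (not r or q), v   [neg-or-rule on 5]
7. p, v   [neg-or-rule on 5]
8. r, v   [neg-or-rule on 6]
9. not q, v   [neg-or-rule on 6]
Accessibility: uRv
The negation has an open branch (countermodel exists).

No, not valid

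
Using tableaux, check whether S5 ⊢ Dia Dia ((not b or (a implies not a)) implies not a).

No, not valid

Tableau for the negation not Dia Dia ((not b or (a implies not a)) implies not a):
1. not Dia Dia ((not b or (a implies not a)) implies not a), u
2. not Dia ((not b or (a implies not a)) implies not a), u
3. not ((not b or (a implies not a)) implies not a), u
4. not b or (a implies not a), u
5. a, u
6. not b, u
Accessibility: uRu
The negation has an open branch (countermodel exists).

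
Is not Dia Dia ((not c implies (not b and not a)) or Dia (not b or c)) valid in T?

Tableau for the negation Dia Dia ((not c implies (not b and not a)) or Dia (not b or c)):
1. Dia Dia ((not c implies (not b and not a)) or Dia (not b or c)), u
2. Dia ((not c implies (not b and not a)) or Dia (not b or c)), v
3. (not c implies (not b and not a)) or Dia (not b or c), w
4. Dia (not b or c), w
5. not b or c, x
6. c, x
Accessibility: uRu, uRv, vRv, vRw, wRw, wRx, xRx
The negation has an open branch (countermodel exists).

No, not valid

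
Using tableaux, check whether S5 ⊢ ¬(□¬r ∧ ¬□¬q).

Tableau for the negation □¬r ∧ ¬□¬q:
1. □¬r ∧ ¬□¬q, w0
2. □¬r, w0
3. ¬□¬q, w0
4. ¬r, w0
5. q, w1
6. ¬r, w1
Accessibility: w0Rw0, w0Rw1, w1Rw0, w1Rw1
The negation has an open branch (countermodel exists).

Invalid (countermodel exists)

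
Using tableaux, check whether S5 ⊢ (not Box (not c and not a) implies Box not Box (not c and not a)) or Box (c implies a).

Tableau for the negation not ((not Box (not c and not a) implies Box not Box (not c and not a)) or Box (c implies a)):
1. not ((not Box (not c and not a) implies Box not Box (not c and not a)) or Box (c implies a)), u
2. not (not Box (not c and not a) implies Box not Box (not c and not a)), u   [neg-or-rule on 1]
3. not Box (c implies a), u   [neg-or-rule on 1]
4. not Box (not c and not a), u   [neg-implies-rule on 2]
5. not Box not Box (not c and not a), u   [neg-implies-rule on 2]
6. not (c implies a), v   [neg-Box-rule on 3: fresh world v, uRv]
7. c, v   [neg-implies-rule on 6]
8. not a, v   [neg-implies-rule on 6]
9. not (not c and not a), w   [neg-Box-rule on 4: fresh world w, uRw]
10. a, w   [neg-and-rule on 9 (branches; this branch)]
11. Box (not c and not a), x   [neg-Box-rule on 5: fresh world x, uRx]
12. not c and not a, u   [Box-rule on 11 via xRu]
13. not c, u   [and-rule on 12]
14. not a, u   [and-rule on 12]
15. not c and not a, v   [Box-rule on 11 via xRv]
16. not c, v   [and-rule on 15]
Accessibility: uRu, uRv, uRw, uRx, vRu, vRv, vRw, vRx, wRu, wRv, wRw, wRx, xRu, xRv, xRw, xRx
Branch closes: c and not c both at v.
All branches of the negation close; one closing branch shown above.

Valid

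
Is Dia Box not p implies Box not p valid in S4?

Not valid

Tableau for the negation not (Dia Box not p implies Box not p):
1. not (Dia Box not p implies Box not p), u
2. Dia Box not p, u
3. not Box not p, u
4. Box not p, v
5. not p, v
6. p, w
Accessibility: uRu, uRv, uRw, vRv, wRw
The negation has an open branch (countermodel exists).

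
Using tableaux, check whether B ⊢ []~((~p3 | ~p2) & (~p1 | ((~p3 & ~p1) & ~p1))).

Tableau for the negation ~[]~((~p3 | ~p2) & (~p1 | ((~p3 & ~p1) & ~p1))):
1. ~[]~((~p3 | ~p2) & (~p1 | ((~p3 & ~p1) & ~p1))), w0
2. (~p3 | ~p2) & (~p1 | ((~p3 & ~p1) & ~p1)), w1   [~[]-rule on 1: fresh world w1, w0Rw1]
3. ~p3 | ~p2, w1   [&-rule on 2]
4. ~p1 | ((~p3 & ~p1) & ~p1), w1   [&-rule on 2]
5. ~p2, w1   [|-rule on 3 (branches; this branch)]
6. (~p3 & ~p1) & ~p1, w1   [|-rule on 4 (branches; this branch)]
7. ~p3 & ~p1, w1   [&-rule on 6]
8. ~p1, w1   [&-rule on 6]
9. ~p3, w1   [&-rule on 7]
Accessibility: w0Rw0, w0Rw1, w1Rw0, w1Rw1
The negation has an open branch (countermodel exists).

No, not valid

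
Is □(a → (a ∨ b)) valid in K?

Tableau for the negation ¬□(a → (a ∨ b)):
1. ¬□(a → (a ∨ b)), w0
2. ¬(a → (a ∨ b)), w1
3. a, w1
4. ¬(a ∨ b), w1
5. ¬a, w1
6. ¬b, w1
Accessibility: w0Rw1
Branch closes: a and ¬a both at w1.
All branches of the negation close; one closing branch shown above.

Valid in K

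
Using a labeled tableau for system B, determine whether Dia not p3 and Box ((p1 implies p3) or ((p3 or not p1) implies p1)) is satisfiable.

1. Dia not p3 and Box ((p1 implies p3) or ((p3 or not p1) implies p1)), u
2. Dia not p3, u
3. Box ((p1 implies p3) or ((p3 or not p1) implies p1)), u
4. (p1 implies p3) or ((p3 or not p1) implies p1), u
5. (p3 or not p1) implies p1, u
6. p1, u
7. not p3, v
8. (p1 implies p3) or ((p3 or not p1) implies p1), v
9. (p3 or not p1) implies p1, v
10. p1, v
Accessibility: uRu, uRv, vRu, vRv

Yes, satisfiable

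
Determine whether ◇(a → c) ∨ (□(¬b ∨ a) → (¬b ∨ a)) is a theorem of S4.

Tableau for the negation ¬(◇(a → c) ∨ (□(¬b ∨ a) → (¬b ∨ a))):
1. ¬(◇(a → c) ∨ (□(¬b ∨ a) → (¬b ∨ a))), u
2. ¬◇(a → c), u   [¬∨-rule on 1]
3. ¬(□(¬b ∨ a) → (¬b ∨ a)), u   [¬∨-rule on 1]
4. □(¬b ∨ a), u   [¬→-rule on 3]
5. ¬(¬b ∨ a), u   [¬→-rule on 3]
6. b, u   [¬∨-rule on 5]
7. ¬a, u   [¬∨-rule on 5]
8. ¬(a → c), u   [¬◇-rule on 2 via uRu]
9. a, u   [¬→-rule on 8]
10. ¬c, u   [¬→-rule on 8]
Accessibility: uRu
Branch closes: a and ¬a both at u.
Every branch of the negation's tableau closes; the branch above is one of them.

Yes, valid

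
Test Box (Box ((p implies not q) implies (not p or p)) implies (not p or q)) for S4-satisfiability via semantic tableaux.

1. Box (Box ((p implies not q) implies (not p or p)) implies (not p or q)), 0
2. Box ((p implies not q) implies (not p or p)) implies (not p or q), 0   [Box-rule on 1 via 0R0]
3. not p or q, 0   [implies-rule on 2 (branches; this branch)]
4. q, 0   [or-rule on 3 (branches; this branch)]
Accessibility: 0R0

Satisfiable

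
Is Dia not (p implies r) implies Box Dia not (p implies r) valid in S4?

Not valid

Tableau for the negation not (Dia not (p implies r) implies Box Dia not (p implies r)):
1. not (Dia not (p implies r) implies Box Dia not (p implies r)), u
2. Dia not (p implies r), u
3. not Box Dia not (p implies r), u
4. not (p implies r), v
5. p, v
6. not r, v
7. not Dia not (p implies r), w
8. p implies r, w
9. r, w
Accessibility: uRu, uRv, uRw, vRv, wRw
The negation has an open branch (countermodel exists).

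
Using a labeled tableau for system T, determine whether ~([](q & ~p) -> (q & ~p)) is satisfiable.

1. ~([](q & ~p) -> (q & ~p)), 0
2. [](q & ~p), 0   [~->-rule on 1]
3. ~(q & ~p), 0   [~->-rule on 1]
4. q & ~p, 0   [[]-rule on 2 via 0R0]
5. q, 0   [&-rule on 4]
6. ~p, 0   [&-rule on 4]
7. p, 0   [~&-rule on 3 (branches; this branch)]
Accessibility: 0R0
Branch closes: p and ~p both at 0.
(One branch shown.) All branches close.

No, unsatisfiable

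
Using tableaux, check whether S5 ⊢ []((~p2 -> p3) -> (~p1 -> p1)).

No, not valid

Tableau for the negation ~[]((~p2 -> p3) -> (~p1 -> p1)):
1. ~[]((~p2 -> p3) -> (~p1 -> p1)), u
2. ~((~p2 -> p3) -> (~p1 -> p1)), v
3. ~p2 -> p3, v
4. ~(~p1 -> p1), v
5. ~p1, v
6. p3, v
Accessibility: uRu, uRv, vRu, vRv
The negation has an open branch (countermodel exists).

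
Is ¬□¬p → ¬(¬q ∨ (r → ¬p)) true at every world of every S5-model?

Invalid (countermodel exists)

Tableau for the negation ¬(¬□¬p → ¬(¬q ∨ (r → ¬p))):
1. ¬(¬□¬p → ¬(¬q ∨ (r → ¬p))), 0
2. ¬□¬p, 0
3. ¬q ∨ (r → ¬p), 0
4. r → ¬p, 0
5. ¬p, 0
6. p, 1
Accessibility: 0R0, 0R1, 1R0, 1R1
The negation has an open branch (countermodel exists).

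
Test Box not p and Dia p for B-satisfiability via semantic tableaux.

Unsatisfiable (every branch closes)

1. Box not p and Dia p, u
2. Box not p, u
3. Dia p, u
4. not p, u
5. p, v
6. not p, v
Accessibility: uRu, uRv, vRu, vRv
Branch closes: p and not p both at v.
(One branch shown.) All branches close.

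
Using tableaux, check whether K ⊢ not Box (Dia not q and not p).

Tableau for the negation Box (Dia not q and not p):
1. Box (Dia not q and not p), 0
The negation has an open branch (countermodel exists).

Invalid (countermodel exists)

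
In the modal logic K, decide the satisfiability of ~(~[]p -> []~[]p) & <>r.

1. ~(~[]p -> []~[]p) & <>r, w0
2. ~(~[]p -> []~[]p), w0
3. <>r, w0
4. ~[]p, w0
5. ~[]~[]p, w0
6. r, w1
7. ~p, w2
8. []p, w3
Accessibility: w0Rw1, w0Rw2, w0Rw3

Satisfiable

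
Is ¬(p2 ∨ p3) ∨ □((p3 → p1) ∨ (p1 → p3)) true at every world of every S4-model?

Yes, valid

Tableau for the negation ¬(¬(p2 ∨ p3) ∨ □((p3 → p1) ∨ (p1 → p3))):
1. ¬(¬(p2 ∨ p3) ∨ □((p3 → p1) ∨ (p1 → p3))), 0
2. p2 ∨ p3, 0   [¬∨-rule on 1]
3. ¬□((p3 → p1) ∨ (p1 → p3)), 0   [¬∨-rule on 1]
4. p3, 0   [∨-rule on 2 (branches; this branch)]
5. ¬((p3 → p1) ∨ (p1 → p3)), 1   [¬□-rule on 3: fresh world 1, 0R1]
6. ¬(p3 → p1), 1   [¬∨-rule on 5]
7. ¬(p1 → p3), 1   [¬∨-rule on 5]
8. p3, 1   [¬→-rule on 6]
9. ¬p1, 1   [¬→-rule on 6]
10. p1, 1   [¬→-rule on 7]
11. ¬p3, 1   [¬→-rule on 7]
Accessibility: 0R0, 0R1, 1R1
Branch closes: p1 and ¬p1 both at 1.
All branches of the negation close; one closing branch shown above.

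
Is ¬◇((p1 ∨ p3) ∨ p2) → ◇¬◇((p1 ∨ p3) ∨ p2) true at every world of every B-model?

Tableau for the negation ¬(¬◇((p1 ∨ p3) ∨ p2) → ◇¬◇((p1 ∨ p3) ∨ p2)):
1. ¬(¬◇((p1 ∨ p3) ∨ p2) → ◇¬◇((p1 ∨ p3) ∨ p2)), w0
2. ¬◇((p1 ∨ p3) ∨ p2), w0   [¬→-rule on 1]
3. ¬◇¬◇((p1 ∨ p3) ∨ p2), w0   [¬→-rule on 1]
4. ¬((p1 ∨ p3) ∨ p2), w0   [¬◇-rule on 2 via w0Rw0]
5. ¬(p1 ∨ p3), w0   [¬∨-rule on 4]
6. ¬p2, w0   [¬∨-rule on 4]
7. ¬p1, w0   [¬∨-rule on 5]
8. ¬p3, w0   [¬∨-rule on 5]
9. ◇((p1 ∨ p3) ∨ p2), w0   [¬◇-rule on 3 via w0Rw0]
10. (p1 ∨ p3) ∨ p2, w1   [◇-rule on 9: fresh world w1, w0Rw1]
11. ¬((p1 ∨ p3) ∨ p2), w1   [¬◇-rule on 2 via w0Rw1]
12. ¬(p1 ∨ p3), w1   [¬∨-rule on 11]
13. ¬p2, w1   [¬∨-rule on 11]
14. ¬p1, w1   [¬∨-rule on 12]
15. ¬p3, w1   [¬∨-rule on 12]
16. ◇((p1 ∨ p3) ∨ p2), w1   [¬◇-rule on 3 via w0Rw1]
17. p1 ∨ p3, w1   [∨-rule on 10 (branches; this branch)]
18. p3, w1   [∨-rule on 17 (branches; this branch)]
Accessibility: w0Rw0, w0Rw1, w1Rw0, w1Rw1
Branch closes: p3 and ¬p3 both at w1.
All branches of the negation close; one closing branch shown above.

Valid in B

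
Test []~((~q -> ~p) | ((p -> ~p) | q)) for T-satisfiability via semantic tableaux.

Satisfiable

1. []~((~q -> ~p) | ((p -> ~p) | q)), u
2. ~((~q -> ~p) | ((p -> ~p) | q)), u
3. ~(~q -> ~p), u
4. ~((p -> ~p) | q), u
5. ~q, u
6. p, u
7. ~(p -> ~p), u
Accessibility: uRu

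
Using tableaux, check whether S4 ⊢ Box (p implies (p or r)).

Tableau for the negation not Box (p implies (p or r)):
1. not Box (p implies (p or r)), u
2. not (p implies (p or r)), v   [neg-Box-rule on 1: fresh world v, uRv]
3. p, v   [neg-implies-rule on 2]
4. not (p or r), v   [neg-implies-rule on 2]
5. not p, v   [neg-or-rule on 4]
6. not r, v   [neg-or-rule on 4]
Accessibility: uRu, uRv, vRv
Branch closes: p and not p both at v.
Every branch of the negation's tableau closes; the branch above is one of them.

Valid in S4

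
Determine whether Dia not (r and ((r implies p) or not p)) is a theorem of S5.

Tableau for the negation not Dia not (r and ((r implies p) or not p)):
1. not Dia not (r and ((r implies p) or not p)), 0
2. r and ((r implies p) or not p), 0
3. r, 0
4. (r implies p) or not p, 0
5. not p, 0
Accessibility: 0R0
The negation has an open branch (countermodel exists).

Invalid (countermodel exists)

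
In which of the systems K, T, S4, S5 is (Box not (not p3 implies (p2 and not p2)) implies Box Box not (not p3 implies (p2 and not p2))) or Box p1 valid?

S4, S5

S4-tableau for the negation not ((Box not (not p3 implies (p2 and not p2)) implies Box Box not (not p3 implies (p2 and not p2))) or Box p1):
1. not ((Box not (not p3 implies (p2 and not p2)) implies Box Box not (not p3 implies (p2 and not p2))) or Box p1), w0
2. not (Box not (not p3 implies (p2 and not p2)) implies Box Box not (not p3 implies (p2 and not p2))), w0   [neg-or-rule on 1]
3. not Box p1, w0   [neg-or-rule on 1]
4. Box not (not p3 implies (p2 and not p2)), w0   [neg-implies-rule on 2]
5. not Box Box not (not p3 implies (p2 and not p2)), w0   [neg-implies-rule on 2]
6. not (not p3 implies (p2 and not p2)), w0   [Box-rule on 4 via w0Rw0]
7. not p3, w0   [neg-implies-rule on 6]
8. not (p2 and not p2), w0   [neg-implies-rule on 6]
9. p2, w0   [neg-and-rule on 8 (branches; this branch)]
10. not p1, w1   [neg-Box-rule on 3: fresh world w1, w0Rw1]
11. not (not p3 implies (p2 and not p2)), w1   [Box-rule on 4 via w0Rw1]
12. not p3, w1   [neg-implies-rule on 11]
13. not (p2 and not p2), w1   [neg-implies-rule on 11]
14. p2, w1   [neg-and-rule on 13 (branches; this branch)]
15. not Box not (not p3 implies (p2 and not p2)), w2   [neg-Box-rule on 5: fresh world w2, w0Rw2]
16. not (not p3 implies (p2 and not p2)), w2   [Box-rule on 4 via w0Rw2]
17. not p3, w2   [neg-implies-rule on 16]
18. not (p2 and not p2), w2   [neg-implies-rule on 16]
19. p2, w2   [neg-and-rule on 18 (branches; this branch)]
20. not p3 implies (p2 and not p2), w3   [neg-Box-rule on 15: fresh world w3, w2Rw3]
21. not (not p3 implies (p2 and not p2)), w3   [Box-rule on 4 via w0Rw3]
22. not p3, w3   [neg-implies-rule on 21]
23. not (p2 and not p2), w3   [neg-implies-rule on 21]
24. p2 and not p2, w3   [implies-rule on 20 (branches; this branch)]
25. p2, w3   [and-rule on 24]
26. not p2, w3   [and-rule on 24]
Accessibility: w0Rw0, w0Rw1, w0Rw2, w0Rw3, w1Rw1, w2Rw2, w2Rw3, w3Rw3
Branch closes: p2 and not p2 both at w3.
Every branch closes (one shown): valid in S4, hence also in S5 (every theorem of S4 is a theorem of S5).
T-tableau for the negation not ((Box not (not p3 implies (p2 and not p2)) implies Box Box not (not p3 implies (p2 and not p2))) or Box p1):
1. not ((Box not (not p3 implies (p2 and not p2)) implies Box Box not (not p3 implies (p2 and not p2))) or Box p1), w0
2. not (Box not (not p3 implies (p2 and not p2)) implies Box Box not (not p3 implies (p2 and not p2))), w0   [neg-or-rule on 1]
3. not Box p1, w0   [neg-or-rule on 1]
4. Box not (not p3 implies (p2 and not p2)), w0   [neg-implies-rule on 2]
5. not Box Box not (not p3 implies (p2 and not p2)), w0   [neg-implies-rule on 2]
6. not (not p3 implies (p2 and not p2)), w0   [Box-rule on 4 via w0Rw0]
7. not p3, w0   [neg-implies-rule on 6]
8. not (p2 and not p2), w0   [neg-implies-rule on 6]
9. p2, w0   [neg-and-rule on 8 (branches; this branch)]
10. not p1, w1   [neg-Box-rule on 3: fresh world w1, w0Rw1]
11. not (not p3 implies (p2 and not p2)), w1   [Box-rule on 4 via w0Rw1]
12. not p3, w1   [neg-implies-rule on 11]
13. not (p2 and not p2), w1   [neg-implies-rule on 11]
14. p2, w1   [neg-and-rule on 13 (branches; this branch)]
15. not Box not (not p3 implies (p2 and not p2)), w2   [neg-Box-rule on 5: fresh world w2, w0Rw2]
16. not (not p3 implies (p2 and not p2)), w2   [Box-rule on 4 via w0Rw2]
17. not p3, w2   [neg-implies-rule on 16]
18. not (p2 and not p2), w2   [neg-implies-rule on 16]
19. p2, w2   [neg-and-rule on 18 (branches; this branch)]
20. not p3 implies (p2 and not p2), w3   [neg-Box-rule on 15: fresh world w3, w2Rw3]
21. p3, w3   [implies-rule on 20 (branches; this branch)]
Accessibility: w0Rw0, w0Rw1, w0Rw2, w1Rw1, w2Rw2, w2Rw3, w3Rw3
Complete open branch: countermodel on a T-frame, so not valid in T, nor in K (the same frame is also a K-frame).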